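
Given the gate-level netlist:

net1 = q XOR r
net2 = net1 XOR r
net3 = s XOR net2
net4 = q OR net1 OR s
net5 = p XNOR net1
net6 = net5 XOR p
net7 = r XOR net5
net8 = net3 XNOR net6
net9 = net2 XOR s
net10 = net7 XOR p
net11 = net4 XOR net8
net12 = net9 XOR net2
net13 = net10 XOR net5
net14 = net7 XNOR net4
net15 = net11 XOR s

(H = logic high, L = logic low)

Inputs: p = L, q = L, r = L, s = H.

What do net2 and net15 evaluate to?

net2 = L, net15 = H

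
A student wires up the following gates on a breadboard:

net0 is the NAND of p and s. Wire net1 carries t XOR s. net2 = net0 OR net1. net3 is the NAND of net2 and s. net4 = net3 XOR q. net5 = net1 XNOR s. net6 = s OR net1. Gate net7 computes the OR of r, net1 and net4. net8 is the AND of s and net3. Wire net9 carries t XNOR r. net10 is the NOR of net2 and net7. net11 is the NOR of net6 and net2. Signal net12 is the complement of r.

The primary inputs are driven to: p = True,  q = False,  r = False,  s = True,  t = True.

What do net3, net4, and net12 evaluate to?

net3 = True, net4 = True, net12 = True

net0 = p NAND s = True NAND True = False
net1 = t XOR s = True XOR True = False
net2 = net0 OR net1 = False OR False = False
net3 = net2 NAND s = False NAND True = True
net4 = net3 XOR q = True XOR False = True
net12 = NOT r = NOT False = True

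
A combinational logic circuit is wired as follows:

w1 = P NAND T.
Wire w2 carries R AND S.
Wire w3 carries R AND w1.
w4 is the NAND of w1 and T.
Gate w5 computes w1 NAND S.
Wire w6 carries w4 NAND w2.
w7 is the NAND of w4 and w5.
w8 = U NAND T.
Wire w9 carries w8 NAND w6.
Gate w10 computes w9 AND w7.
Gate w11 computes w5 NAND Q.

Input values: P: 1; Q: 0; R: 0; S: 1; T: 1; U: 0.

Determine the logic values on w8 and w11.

w8 = 1  w11 = 1

w1 = P NAND T = 1 NAND 1 = 0
w5 = w1 NAND S = 0 NAND 1 = 1
w8 = U NAND T = 0 NAND 1 = 1
w11 = w5 NAND Q = 1 NAND 0 = 1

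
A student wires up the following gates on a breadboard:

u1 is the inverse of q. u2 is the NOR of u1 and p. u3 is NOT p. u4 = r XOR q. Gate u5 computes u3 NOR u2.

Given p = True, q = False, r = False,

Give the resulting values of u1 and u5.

u1 = NOT q = NOT False = True
u2 = u1 NOR p = True NOR True = False
u3 = NOT p = NOT True = False
u5 = u3 NOR u2 = False NOR False = True

u1 = True, u5 = True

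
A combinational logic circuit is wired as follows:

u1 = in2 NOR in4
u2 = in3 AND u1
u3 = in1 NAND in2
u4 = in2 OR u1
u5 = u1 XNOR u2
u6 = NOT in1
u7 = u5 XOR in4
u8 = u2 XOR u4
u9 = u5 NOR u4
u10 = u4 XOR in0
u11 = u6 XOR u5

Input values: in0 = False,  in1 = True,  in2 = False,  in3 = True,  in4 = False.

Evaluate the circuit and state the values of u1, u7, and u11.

u1 = True, u7 = True, u11 = True

u1 = in2 NOR in4 = False NOR False = True
u2 = in3 AND u1 = True AND True = True
u5 = u1 XNOR u2 = True XNOR True = True
u6 = NOT in1 = NOT True = False
u7 = u5 XOR in4 = True XOR False = True
u11 = u6 XOR u5 = False XOR True = True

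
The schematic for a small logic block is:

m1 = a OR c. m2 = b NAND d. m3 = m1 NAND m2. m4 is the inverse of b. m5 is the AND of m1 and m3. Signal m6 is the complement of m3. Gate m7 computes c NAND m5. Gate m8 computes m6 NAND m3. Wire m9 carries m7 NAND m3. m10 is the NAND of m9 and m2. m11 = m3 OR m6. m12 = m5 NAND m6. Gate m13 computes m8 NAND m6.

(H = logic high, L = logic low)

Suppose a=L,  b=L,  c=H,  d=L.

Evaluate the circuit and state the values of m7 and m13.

m7 = H; m13 = L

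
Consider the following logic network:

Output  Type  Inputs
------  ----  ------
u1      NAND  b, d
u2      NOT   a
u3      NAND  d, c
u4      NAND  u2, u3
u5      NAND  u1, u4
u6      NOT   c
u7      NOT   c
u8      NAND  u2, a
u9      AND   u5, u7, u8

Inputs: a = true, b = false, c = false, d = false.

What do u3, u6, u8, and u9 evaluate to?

u3 = true, u6 = true, u8 = true, u9 = false

u1 = b NAND d = false NAND false = true
u2 = NOT a = NOT true = false
u3 = d NAND c = false NAND false = true
u4 = u2 NAND u3 = false NAND true = true
u5 = u1 NAND u4 = true NAND true = false
u6 = NOT c = NOT false = true
u7 = NOT c = NOT false = true
u8 = u2 NAND a = false NAND true = true
u9 = u5 AND u7 AND u8 = false AND true AND true = false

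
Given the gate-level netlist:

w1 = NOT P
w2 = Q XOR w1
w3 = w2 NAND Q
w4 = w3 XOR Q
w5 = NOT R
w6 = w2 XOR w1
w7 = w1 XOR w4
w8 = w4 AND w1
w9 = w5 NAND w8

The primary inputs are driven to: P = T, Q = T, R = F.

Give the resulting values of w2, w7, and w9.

w2 = T  w7 = T  w9 = T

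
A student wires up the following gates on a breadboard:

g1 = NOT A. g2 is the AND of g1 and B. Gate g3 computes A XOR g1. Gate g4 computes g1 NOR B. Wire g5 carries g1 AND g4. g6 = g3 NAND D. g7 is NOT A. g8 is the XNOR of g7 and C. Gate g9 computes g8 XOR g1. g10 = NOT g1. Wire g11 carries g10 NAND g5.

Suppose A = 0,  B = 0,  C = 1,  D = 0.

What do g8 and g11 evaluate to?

g1 = NOT A = NOT 0 = 1
g4 = g1 NOR B = 1 NOR 0 = 0
g5 = g1 AND g4 = 1 AND 0 = 0
g7 = NOT A = NOT 0 = 1
g8 = g7 XNOR C = 1 XNOR 1 = 1
g10 = NOT g1 = NOT 1 = 0
g11 = g10 NAND g5 = 0 NAND 0 = 1

g8 = 1  g11 = 1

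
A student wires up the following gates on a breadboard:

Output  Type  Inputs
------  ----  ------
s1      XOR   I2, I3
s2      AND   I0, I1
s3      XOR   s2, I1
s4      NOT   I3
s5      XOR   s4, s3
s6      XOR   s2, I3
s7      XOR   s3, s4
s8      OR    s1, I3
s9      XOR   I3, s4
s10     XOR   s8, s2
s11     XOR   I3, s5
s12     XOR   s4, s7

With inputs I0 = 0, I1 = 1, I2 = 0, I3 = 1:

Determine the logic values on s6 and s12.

s6 = 1, s12 = 1

s2 = I0 AND I1 = 0 AND 1 = 0
s3 = s2 XOR I1 = 0 XOR 1 = 1
s4 = NOT I3 = NOT 1 = 0
s6 = s2 XOR I3 = 0 XOR 1 = 1
s7 = s3 XOR s4 = 1 XOR 0 = 1
s12 = s4 XOR s7 = 0 XOR 1 = 1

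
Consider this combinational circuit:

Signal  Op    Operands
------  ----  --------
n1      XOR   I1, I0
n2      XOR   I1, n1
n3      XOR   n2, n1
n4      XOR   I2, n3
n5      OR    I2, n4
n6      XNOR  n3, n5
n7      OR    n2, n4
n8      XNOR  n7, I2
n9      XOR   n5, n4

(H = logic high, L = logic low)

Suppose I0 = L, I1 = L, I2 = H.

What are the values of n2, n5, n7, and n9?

n2 = L; n5 = H; n7 = H; n9 = L

n1 = I1 XOR I0 = L XOR L = L
n2 = I1 XOR n1 = L XOR L = L
n3 = n2 XOR n1 = L XOR L = L
n4 = I2 XOR n3 = H XOR L = H
n5 = I2 OR n4 = H OR H = H
n7 = n2 OR n4 = L OR H = H
n9 = n5 XOR n4 = H XOR H = L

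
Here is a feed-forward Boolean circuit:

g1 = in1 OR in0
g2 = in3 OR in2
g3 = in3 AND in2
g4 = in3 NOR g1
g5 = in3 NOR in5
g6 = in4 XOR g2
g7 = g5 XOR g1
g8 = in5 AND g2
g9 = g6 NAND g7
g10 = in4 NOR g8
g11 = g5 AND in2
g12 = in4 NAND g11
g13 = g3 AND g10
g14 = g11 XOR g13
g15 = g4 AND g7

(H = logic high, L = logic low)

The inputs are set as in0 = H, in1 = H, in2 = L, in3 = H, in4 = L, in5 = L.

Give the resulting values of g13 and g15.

g1 = in1 OR in0 = H OR H = H
g2 = in3 OR in2 = H OR L = H
g3 = in3 AND in2 = H AND L = L
g4 = in3 NOR g1 = H NOR H = L
g5 = in3 NOR in5 = H NOR L = L
g7 = g5 XOR g1 = L XOR H = H
g8 = in5 AND g2 = L AND H = L
g10 = in4 NOR g8 = L NOR L = H
g13 = g3 AND g10 = L AND H = L
g15 = g4 AND g7 = L AND H = L

g13 = L, g15 = L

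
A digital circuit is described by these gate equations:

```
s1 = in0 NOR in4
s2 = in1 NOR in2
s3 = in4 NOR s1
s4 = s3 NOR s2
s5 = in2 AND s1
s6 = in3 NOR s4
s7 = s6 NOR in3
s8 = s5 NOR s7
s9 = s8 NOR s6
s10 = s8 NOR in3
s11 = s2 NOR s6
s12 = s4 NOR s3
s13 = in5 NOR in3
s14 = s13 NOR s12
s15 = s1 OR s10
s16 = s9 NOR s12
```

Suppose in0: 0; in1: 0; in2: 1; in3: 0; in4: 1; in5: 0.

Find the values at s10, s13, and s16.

s10 = 1, s13 = 1, s16 = 0

s1 = in0 NOR in4 = 0 NOR 1 = 0
s2 = in1 NOR in2 = 0 NOR 1 = 0
s3 = in4 NOR s1 = 1 NOR 0 = 0
s4 = s3 NOR s2 = 0 NOR 0 = 1
s5 = in2 AND s1 = 1 AND 0 = 0
s6 = in3 NOR s4 = 0 NOR 1 = 0
s7 = s6 NOR in3 = 0 NOR 0 = 1
s8 = s5 NOR s7 = 0 NOR 1 = 0
s9 = s8 NOR s6 = 0 NOR 0 = 1
s10 = s8 NOR in3 = 0 NOR 0 = 1
s12 = s4 NOR s3 = 1 NOR 0 = 0
s13 = in5 NOR in3 = 0 NOR 0 = 1
s16 = s9 NOR s12 = 1 NOR 0 = 0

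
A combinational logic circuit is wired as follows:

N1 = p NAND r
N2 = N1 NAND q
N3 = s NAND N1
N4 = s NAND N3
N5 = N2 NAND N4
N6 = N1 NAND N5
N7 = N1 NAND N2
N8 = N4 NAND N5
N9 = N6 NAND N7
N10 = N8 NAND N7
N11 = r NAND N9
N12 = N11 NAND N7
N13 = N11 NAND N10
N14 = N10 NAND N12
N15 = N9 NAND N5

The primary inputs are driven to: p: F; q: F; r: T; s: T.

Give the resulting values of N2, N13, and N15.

N1 = p NAND r = F NAND T = T
N2 = N1 NAND q = T NAND F = T
N3 = s NAND N1 = T NAND T = F
N4 = s NAND N3 = T NAND F = T
N5 = N2 NAND N4 = T NAND T = F
N6 = N1 NAND N5 = T NAND F = T
N7 = N1 NAND N2 = T NAND T = F
N8 = N4 NAND N5 = T NAND F = T
N9 = N6 NAND N7 = T NAND F = T
N10 = N8 NAND N7 = T NAND F = T
N11 = r NAND N9 = T NAND T = F
N13 = N11 NAND N10 = F NAND T = T
N15 = N9 NAND N5 = T NAND F = T

N2 = T  N13 = T  N15 = T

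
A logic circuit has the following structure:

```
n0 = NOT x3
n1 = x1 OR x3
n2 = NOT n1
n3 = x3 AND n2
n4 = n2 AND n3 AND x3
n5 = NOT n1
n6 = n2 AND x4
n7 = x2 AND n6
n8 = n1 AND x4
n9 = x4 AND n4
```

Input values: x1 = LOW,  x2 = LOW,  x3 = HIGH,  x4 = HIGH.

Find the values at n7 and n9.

n1 = x1 OR x3 = LOW OR HIGH = HIGH
n2 = NOT n1 = NOT HIGH = LOW
n3 = x3 AND n2 = HIGH AND LOW = LOW
n4 = n2 AND n3 AND x3 = LOW AND LOW AND HIGH = LOW
n6 = n2 AND x4 = LOW AND HIGH = LOW
n7 = x2 AND n6 = LOW AND LOW = LOW
n9 = x4 AND n4 = HIGH AND LOW = LOW

n7 = LOW, n9 = LOW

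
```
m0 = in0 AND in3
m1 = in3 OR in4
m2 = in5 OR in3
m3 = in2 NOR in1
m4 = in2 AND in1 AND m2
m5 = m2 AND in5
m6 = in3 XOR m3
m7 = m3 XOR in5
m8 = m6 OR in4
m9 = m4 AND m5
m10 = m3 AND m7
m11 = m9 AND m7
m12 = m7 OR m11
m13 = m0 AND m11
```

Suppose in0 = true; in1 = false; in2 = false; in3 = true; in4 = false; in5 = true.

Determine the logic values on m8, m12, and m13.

m8 = false; m12 = false; m13 = false

m0 = in0 AND in3 = true AND true = true
m2 = in5 OR in3 = true OR true = true
m3 = in2 NOR in1 = false NOR false = true
m4 = in2 AND in1 AND m2 = false AND false AND true = false
m5 = m2 AND in5 = true AND true = true
m6 = in3 XOR m3 = true XOR true = false
m7 = m3 XOR in5 = true XOR true = false
m8 = m6 OR in4 = false OR false = false
m9 = m4 AND m5 = false AND true = false
m11 = m9 AND m7 = false AND false = false
m12 = m7 OR m11 = false OR false = false
m13 = m0 AND m11 = true AND false = false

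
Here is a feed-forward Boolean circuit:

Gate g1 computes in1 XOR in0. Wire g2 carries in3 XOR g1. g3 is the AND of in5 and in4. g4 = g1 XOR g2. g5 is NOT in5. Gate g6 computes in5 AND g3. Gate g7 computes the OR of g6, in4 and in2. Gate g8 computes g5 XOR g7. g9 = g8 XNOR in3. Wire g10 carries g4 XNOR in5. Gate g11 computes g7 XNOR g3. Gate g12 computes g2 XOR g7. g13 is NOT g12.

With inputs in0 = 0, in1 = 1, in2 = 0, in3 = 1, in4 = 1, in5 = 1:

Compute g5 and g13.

g5 = 0  g13 = 0

g1 = in1 XOR in0 = 1 XOR 0 = 1
g2 = in3 XOR g1 = 1 XOR 1 = 0
g3 = in5 AND in4 = 1 AND 1 = 1
g5 = NOT in5 = NOT 1 = 0
g6 = in5 AND g3 = 1 AND 1 = 1
g7 = g6 OR in4 OR in2 = 1 OR 1 OR 0 = 1
g12 = g2 XOR g7 = 0 XOR 1 = 1
g13 = NOT g12 = NOT 1 = 0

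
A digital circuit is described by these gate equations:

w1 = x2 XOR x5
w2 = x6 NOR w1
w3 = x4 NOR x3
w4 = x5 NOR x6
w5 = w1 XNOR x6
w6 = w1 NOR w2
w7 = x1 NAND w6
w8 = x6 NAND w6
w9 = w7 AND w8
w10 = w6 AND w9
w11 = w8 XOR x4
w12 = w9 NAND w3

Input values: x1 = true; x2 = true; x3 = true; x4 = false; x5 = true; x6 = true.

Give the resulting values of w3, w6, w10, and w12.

w3 = false, w6 = true, w10 = false, w12 = true

w1 = x2 XOR x5 = true XOR true = false
w2 = x6 NOR w1 = true NOR false = false
w3 = x4 NOR x3 = false NOR true = false
w6 = w1 NOR w2 = false NOR false = true
w7 = x1 NAND w6 = true NAND true = false
w8 = x6 NAND w6 = true NAND true = false
w9 = w7 AND w8 = false AND false = false
w10 = w6 AND w9 = true AND false = false
w12 = w9 NAND w3 = false NAND false = true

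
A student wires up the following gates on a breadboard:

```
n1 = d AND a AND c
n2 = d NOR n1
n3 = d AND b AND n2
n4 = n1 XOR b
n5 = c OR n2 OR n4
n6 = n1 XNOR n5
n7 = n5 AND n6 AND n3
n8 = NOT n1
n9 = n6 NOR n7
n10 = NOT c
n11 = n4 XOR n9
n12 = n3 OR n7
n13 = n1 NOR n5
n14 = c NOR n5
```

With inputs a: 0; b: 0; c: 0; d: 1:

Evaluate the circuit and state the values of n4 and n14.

n4 = 0, n14 = 1

n1 = d AND a AND c = 1 AND 0 AND 0 = 0
n2 = d NOR n1 = 1 NOR 0 = 0
n4 = n1 XOR b = 0 XOR 0 = 0
n5 = c OR n2 OR n4 = 0 OR 0 OR 0 = 0
n14 = c NOR n5 = 0 NOR 0 = 1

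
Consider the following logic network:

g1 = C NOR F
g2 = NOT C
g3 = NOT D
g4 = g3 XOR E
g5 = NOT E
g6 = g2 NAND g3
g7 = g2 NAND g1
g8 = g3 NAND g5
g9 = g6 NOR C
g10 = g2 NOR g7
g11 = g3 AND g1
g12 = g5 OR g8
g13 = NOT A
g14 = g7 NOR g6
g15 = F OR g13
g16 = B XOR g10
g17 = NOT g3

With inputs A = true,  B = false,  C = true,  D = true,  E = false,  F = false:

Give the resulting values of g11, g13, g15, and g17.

g1 = C NOR F = true NOR false = false
g3 = NOT D = NOT true = false
g11 = g3 AND g1 = false AND false = false
g13 = NOT A = NOT true = false
g15 = F OR g13 = false OR false = false
g17 = NOT g3 = NOT false = true

g11 = false, g13 = false, g15 = false, g17 = true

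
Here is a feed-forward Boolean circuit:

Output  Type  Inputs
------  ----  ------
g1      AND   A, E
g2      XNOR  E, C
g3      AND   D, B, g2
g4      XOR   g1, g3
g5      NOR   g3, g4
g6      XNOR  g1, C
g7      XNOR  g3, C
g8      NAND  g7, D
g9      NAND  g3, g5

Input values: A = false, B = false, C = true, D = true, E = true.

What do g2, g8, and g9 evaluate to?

g2 = true, g8 = true, g9 = true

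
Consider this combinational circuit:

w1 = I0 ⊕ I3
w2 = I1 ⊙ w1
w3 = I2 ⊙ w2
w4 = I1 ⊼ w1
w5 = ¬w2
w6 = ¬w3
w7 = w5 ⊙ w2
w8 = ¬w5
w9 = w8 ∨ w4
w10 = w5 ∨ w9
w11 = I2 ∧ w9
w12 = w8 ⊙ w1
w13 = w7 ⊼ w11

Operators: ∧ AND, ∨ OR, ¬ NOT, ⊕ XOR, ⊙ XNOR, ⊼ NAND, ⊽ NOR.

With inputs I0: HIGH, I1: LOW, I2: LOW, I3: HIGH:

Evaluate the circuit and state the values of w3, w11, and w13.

w1 = I0 XOR I3 = HIGH XOR HIGH = LOW
w2 = I1 XNOR w1 = LOW XNOR LOW = HIGH
w3 = I2 XNOR w2 = LOW XNOR HIGH = LOW
w4 = I1 NAND w1 = LOW NAND LOW = HIGH
w5 = NOT w2 = NOT HIGH = LOW
w7 = w5 XNOR w2 = LOW XNOR HIGH = LOW
w8 = NOT w5 = NOT LOW = HIGH
w9 = w8 OR w4 = HIGH OR HIGH = HIGH
w11 = I2 AND w9 = LOW AND HIGH = LOW
w13 = w7 NAND w11 = LOW NAND LOW = HIGH

w3 = LOW  w11 = LOW  w13 = HIGH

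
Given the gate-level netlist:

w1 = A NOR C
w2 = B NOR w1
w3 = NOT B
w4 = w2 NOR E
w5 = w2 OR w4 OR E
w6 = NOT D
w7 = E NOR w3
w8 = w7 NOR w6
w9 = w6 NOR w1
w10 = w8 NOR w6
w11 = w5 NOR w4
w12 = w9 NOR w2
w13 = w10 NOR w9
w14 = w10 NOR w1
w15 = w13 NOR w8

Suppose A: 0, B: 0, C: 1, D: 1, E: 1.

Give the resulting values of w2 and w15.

w2 = 1, w15 = 0

w1 = A NOR C = 0 NOR 1 = 0
w2 = B NOR w1 = 0 NOR 0 = 1
w3 = NOT B = NOT 0 = 1
w6 = NOT D = NOT 1 = 0
w7 = E NOR w3 = 1 NOR 1 = 0
w8 = w7 NOR w6 = 0 NOR 0 = 1
w9 = w6 NOR w1 = 0 NOR 0 = 1
w10 = w8 NOR w6 = 1 NOR 0 = 0
w13 = w10 NOR w9 = 0 NOR 1 = 0
w15 = w13 NOR w8 = 0 NOR 1 = 0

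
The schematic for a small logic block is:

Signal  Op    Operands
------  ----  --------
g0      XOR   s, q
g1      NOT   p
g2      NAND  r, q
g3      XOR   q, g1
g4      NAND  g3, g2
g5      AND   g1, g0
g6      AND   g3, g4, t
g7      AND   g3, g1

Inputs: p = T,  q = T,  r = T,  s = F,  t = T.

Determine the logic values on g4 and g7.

g1 = NOT p = NOT T = F
g2 = r NAND q = T NAND T = F
g3 = q XOR g1 = T XOR F = T
g4 = g3 NAND g2 = T NAND F = T
g7 = g3 AND g1 = T AND F = F

g4 = T  g7 = F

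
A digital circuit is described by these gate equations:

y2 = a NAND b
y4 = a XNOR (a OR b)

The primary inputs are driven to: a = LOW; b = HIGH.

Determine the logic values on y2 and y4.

y2 = HIGH  y4 = LOW

y2 = LOW NAND HIGH = HIGH
y4 = LOW XNOR (LOW OR HIGH) = LOW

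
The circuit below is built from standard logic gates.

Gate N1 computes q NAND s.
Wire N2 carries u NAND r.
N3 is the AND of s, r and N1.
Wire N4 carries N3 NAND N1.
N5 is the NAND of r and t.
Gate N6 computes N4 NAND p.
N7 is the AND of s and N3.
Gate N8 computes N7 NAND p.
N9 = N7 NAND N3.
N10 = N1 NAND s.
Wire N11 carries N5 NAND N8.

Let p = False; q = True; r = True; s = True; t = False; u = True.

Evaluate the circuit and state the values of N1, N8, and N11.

N1 = q NAND s = True NAND True = False
N3 = s AND r AND N1 = True AND True AND False = False
N5 = r NAND t = True NAND False = True
N7 = s AND N3 = True AND False = False
N8 = N7 NAND p = False NAND False = True
N11 = N5 NAND N8 = True NAND True = False

N1 = False, N8 = True, N11 = False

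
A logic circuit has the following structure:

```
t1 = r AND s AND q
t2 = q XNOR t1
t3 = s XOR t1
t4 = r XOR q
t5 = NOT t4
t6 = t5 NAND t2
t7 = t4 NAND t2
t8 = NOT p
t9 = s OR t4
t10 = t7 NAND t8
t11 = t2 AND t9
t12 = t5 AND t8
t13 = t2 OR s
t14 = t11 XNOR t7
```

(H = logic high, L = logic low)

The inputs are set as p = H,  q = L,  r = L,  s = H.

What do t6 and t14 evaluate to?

t1 = r AND s AND q = L AND H AND L = L
t2 = q XNOR t1 = L XNOR L = H
t4 = r XOR q = L XOR L = L
t5 = NOT t4 = NOT L = H
t6 = t5 NAND t2 = H NAND H = L
t7 = t4 NAND t2 = L NAND H = H
t9 = s OR t4 = H OR L = H
t11 = t2 AND t9 = H AND H = H
t14 = t11 XNOR t7 = H XNOR H = H

t6 = L  t14 = H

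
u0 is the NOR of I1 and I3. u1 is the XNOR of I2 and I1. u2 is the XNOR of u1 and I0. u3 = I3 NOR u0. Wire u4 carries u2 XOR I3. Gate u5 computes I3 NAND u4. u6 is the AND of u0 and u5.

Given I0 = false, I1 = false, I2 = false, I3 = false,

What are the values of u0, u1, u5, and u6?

u0 = I1 NOR I3 = false NOR false = true
u1 = I2 XNOR I1 = false XNOR false = true
u2 = u1 XNOR I0 = true XNOR false = false
u4 = u2 XOR I3 = false XOR false = false
u5 = I3 NAND u4 = false NAND false = true
u6 = u0 AND u5 = true AND true = true

u0 = true, u1 = true, u5 = true, u6 = true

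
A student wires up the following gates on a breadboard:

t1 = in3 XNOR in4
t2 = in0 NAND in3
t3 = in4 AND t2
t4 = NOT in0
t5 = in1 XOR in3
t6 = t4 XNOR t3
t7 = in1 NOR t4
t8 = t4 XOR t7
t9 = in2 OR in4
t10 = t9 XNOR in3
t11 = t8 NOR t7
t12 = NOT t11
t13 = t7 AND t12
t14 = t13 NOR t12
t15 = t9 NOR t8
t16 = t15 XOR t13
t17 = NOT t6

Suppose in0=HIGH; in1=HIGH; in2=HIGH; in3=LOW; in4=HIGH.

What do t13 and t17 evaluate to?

t13 = LOW, t17 = HIGH

t2 = in0 NAND in3 = HIGH NAND LOW = HIGH
t3 = in4 AND t2 = HIGH AND HIGH = HIGH
t4 = NOT in0 = NOT HIGH = LOW
t6 = t4 XNOR t3 = LOW XNOR HIGH = LOW
t7 = in1 NOR t4 = HIGH NOR LOW = LOW
t8 = t4 XOR t7 = LOW XOR LOW = LOW
t11 = t8 NOR t7 = LOW NOR LOW = HIGH
t12 = NOT t11 = NOT HIGH = LOW
t13 = t7 AND t12 = LOW AND LOW = LOW
t17 = NOT t6 = NOT LOW = HIGH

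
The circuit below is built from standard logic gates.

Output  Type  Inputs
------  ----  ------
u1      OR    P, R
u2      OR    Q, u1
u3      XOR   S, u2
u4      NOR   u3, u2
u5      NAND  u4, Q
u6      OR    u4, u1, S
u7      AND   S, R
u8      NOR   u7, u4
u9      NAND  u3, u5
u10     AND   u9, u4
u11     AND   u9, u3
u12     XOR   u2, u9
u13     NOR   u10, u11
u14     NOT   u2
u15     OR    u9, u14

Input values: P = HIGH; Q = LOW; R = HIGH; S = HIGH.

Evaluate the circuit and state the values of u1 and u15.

u1 = HIGH, u15 = HIGH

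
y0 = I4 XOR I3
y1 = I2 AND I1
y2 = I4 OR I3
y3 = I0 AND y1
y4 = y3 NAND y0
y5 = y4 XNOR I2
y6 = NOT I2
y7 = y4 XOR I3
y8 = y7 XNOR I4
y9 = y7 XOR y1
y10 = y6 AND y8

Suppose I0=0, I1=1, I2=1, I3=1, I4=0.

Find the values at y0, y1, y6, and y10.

y0 = 1, y1 = 1, y6 = 0, y10 = 0

y0 = I4 XOR I3 = 0 XOR 1 = 1
y1 = I2 AND I1 = 1 AND 1 = 1
y3 = I0 AND y1 = 0 AND 1 = 0
y4 = y3 NAND y0 = 0 NAND 1 = 1
y6 = NOT I2 = NOT 1 = 0
y7 = y4 XOR I3 = 1 XOR 1 = 0
y8 = y7 XNOR I4 = 0 XNOR 0 = 1
y10 = y6 AND y8 = 0 AND 1 = 0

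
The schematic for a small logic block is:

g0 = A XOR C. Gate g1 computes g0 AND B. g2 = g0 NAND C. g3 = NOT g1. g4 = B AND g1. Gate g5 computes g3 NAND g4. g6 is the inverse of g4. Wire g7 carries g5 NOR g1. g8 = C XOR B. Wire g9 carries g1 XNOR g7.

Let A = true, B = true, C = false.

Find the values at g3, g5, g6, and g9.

g0 = A XOR C = true XOR false = true
g1 = g0 AND B = true AND true = true
g3 = NOT g1 = NOT true = false
g4 = B AND g1 = true AND true = true
g5 = g3 NAND g4 = false NAND true = true
g6 = NOT g4 = NOT true = false
g7 = g5 NOR g1 = true NOR true = false
g9 = g1 XNOR g7 = true XNOR false = false

g3 = false  g5 = true  g6 = false  g9 = false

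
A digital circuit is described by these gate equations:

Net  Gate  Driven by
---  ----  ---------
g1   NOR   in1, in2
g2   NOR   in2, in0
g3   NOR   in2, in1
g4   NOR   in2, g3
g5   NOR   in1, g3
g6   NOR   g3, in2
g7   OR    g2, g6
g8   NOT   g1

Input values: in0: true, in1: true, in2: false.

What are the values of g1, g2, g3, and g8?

g1 = false  g2 = false  g3 = false  g8 = true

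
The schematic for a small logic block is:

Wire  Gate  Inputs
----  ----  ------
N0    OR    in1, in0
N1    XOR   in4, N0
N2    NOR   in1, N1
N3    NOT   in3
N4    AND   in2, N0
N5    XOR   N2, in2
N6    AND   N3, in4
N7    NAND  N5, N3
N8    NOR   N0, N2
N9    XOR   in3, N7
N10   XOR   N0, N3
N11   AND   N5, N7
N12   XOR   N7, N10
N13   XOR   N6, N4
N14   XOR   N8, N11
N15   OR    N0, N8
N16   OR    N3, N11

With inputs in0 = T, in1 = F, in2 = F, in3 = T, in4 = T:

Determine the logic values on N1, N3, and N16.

N0 = in1 OR in0 = F OR T = T
N1 = in4 XOR N0 = T XOR T = F
N2 = in1 NOR N1 = F NOR F = T
N3 = NOT in3 = NOT T = F
N5 = N2 XOR in2 = T XOR F = T
N7 = N5 NAND N3 = T NAND F = T
N11 = N5 AND N7 = T AND T = T
N16 = N3 OR N11 = F OR T = T

N1 = F, N3 = F, N16 = T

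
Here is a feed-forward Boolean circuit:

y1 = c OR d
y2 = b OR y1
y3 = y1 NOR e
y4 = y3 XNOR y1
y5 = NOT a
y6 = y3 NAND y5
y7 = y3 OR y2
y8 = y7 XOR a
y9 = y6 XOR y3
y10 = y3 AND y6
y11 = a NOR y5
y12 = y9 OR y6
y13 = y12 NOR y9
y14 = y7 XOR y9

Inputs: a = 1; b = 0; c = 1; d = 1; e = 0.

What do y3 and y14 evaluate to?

y1 = c OR d = 1 OR 1 = 1
y2 = b OR y1 = 0 OR 1 = 1
y3 = y1 NOR e = 1 NOR 0 = 0
y5 = NOT a = NOT 1 = 0
y6 = y3 NAND y5 = 0 NAND 0 = 1
y7 = y3 OR y2 = 0 OR 1 = 1
y9 = y6 XOR y3 = 1 XOR 0 = 1
y14 = y7 XOR y9 = 1 XOR 1 = 0

y3 = 0, y14 = 0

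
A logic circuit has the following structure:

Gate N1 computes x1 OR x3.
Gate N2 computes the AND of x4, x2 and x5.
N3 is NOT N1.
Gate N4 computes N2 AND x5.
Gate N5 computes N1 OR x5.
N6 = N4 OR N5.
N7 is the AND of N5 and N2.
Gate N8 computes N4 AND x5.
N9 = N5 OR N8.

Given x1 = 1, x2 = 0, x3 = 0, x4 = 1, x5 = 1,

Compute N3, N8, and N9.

N3 = 0; N8 = 0; N9 = 1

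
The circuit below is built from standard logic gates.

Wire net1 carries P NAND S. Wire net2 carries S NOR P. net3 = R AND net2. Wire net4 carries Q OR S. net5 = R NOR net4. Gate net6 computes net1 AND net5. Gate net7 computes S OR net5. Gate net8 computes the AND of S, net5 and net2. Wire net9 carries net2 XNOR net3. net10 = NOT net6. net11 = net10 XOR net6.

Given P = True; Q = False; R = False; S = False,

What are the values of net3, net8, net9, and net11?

net3 = False  net8 = False  net9 = True  net11 = True

net1 = P NAND S = True NAND False = True
net2 = S NOR P = False NOR True = False
net3 = R AND net2 = False AND False = False
net4 = Q OR S = False OR False = False
net5 = R NOR net4 = False NOR False = True
net6 = net1 AND net5 = True AND True = True
net8 = S AND net5 AND net2 = False AND True AND False = False
net9 = net2 XNOR net3 = False XNOR False = True
net10 = NOT net6 = NOT True = False
net11 = net10 XOR net6 = False XOR True = True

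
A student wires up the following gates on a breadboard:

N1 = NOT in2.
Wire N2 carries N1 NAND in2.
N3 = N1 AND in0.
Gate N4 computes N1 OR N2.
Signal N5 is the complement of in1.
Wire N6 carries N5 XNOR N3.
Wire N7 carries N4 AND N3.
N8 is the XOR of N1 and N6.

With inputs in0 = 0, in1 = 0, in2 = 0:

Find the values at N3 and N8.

N3 = 0; N8 = 1

N1 = NOT in2 = NOT 0 = 1
N3 = N1 AND in0 = 1 AND 0 = 0
N5 = NOT in1 = NOT 0 = 1
N6 = N5 XNOR N3 = 1 XNOR 0 = 0
N8 = N1 XOR N6 = 1 XOR 0 = 1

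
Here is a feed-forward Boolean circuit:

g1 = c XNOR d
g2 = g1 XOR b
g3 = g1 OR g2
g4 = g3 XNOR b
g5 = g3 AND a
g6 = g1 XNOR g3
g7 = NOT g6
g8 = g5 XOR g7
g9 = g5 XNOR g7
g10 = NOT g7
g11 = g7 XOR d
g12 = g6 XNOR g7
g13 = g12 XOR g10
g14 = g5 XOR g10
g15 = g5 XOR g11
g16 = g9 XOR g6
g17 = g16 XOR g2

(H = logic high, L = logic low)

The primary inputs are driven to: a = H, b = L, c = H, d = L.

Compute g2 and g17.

g2 = L  g17 = L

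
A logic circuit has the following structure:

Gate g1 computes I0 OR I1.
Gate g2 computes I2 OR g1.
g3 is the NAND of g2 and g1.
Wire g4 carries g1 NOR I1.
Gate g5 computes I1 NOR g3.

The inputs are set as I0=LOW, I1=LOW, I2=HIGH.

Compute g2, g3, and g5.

g2 = HIGH  g3 = HIGH  g5 = LOW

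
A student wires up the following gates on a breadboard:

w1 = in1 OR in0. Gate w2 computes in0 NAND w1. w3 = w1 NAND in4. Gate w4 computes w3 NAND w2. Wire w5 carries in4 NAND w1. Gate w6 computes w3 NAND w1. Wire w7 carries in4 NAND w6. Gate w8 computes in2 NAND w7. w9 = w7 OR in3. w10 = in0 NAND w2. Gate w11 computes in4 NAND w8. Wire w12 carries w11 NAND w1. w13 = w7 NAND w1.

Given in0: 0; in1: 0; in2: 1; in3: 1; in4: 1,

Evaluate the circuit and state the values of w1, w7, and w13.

w1 = 0; w7 = 0; w13 = 1

w1 = in1 OR in0 = 0 OR 0 = 0
w3 = w1 NAND in4 = 0 NAND 1 = 1
w6 = w3 NAND w1 = 1 NAND 0 = 1
w7 = in4 NAND w6 = 1 NAND 1 = 0
w13 = w7 NAND w1 = 0 NAND 0 = 1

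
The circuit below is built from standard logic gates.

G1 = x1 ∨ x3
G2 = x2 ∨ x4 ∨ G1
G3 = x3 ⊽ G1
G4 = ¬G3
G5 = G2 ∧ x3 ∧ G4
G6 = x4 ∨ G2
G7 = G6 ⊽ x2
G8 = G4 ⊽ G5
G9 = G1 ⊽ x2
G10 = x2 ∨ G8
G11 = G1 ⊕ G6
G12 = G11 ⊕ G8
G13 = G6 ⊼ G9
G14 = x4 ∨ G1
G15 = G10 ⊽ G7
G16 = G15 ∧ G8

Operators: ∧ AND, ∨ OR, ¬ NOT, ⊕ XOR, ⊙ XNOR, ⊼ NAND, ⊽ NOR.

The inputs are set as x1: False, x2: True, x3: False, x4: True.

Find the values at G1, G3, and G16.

G1 = False  G3 = True  G16 = False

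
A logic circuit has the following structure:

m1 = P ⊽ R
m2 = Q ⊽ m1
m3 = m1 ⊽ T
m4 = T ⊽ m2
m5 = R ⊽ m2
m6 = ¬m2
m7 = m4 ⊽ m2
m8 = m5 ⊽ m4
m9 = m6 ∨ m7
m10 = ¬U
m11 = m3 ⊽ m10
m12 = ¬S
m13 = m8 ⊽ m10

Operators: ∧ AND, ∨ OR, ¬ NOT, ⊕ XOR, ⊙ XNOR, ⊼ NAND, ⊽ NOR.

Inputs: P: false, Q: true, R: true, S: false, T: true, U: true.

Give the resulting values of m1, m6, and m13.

m1 = false, m6 = true, m13 = false

m1 = P NOR R = false NOR true = false
m2 = Q NOR m1 = true NOR false = false
m4 = T NOR m2 = true NOR false = false
m5 = R NOR m2 = true NOR false = false
m6 = NOT m2 = NOT false = true
m8 = m5 NOR m4 = false NOR false = true
m10 = NOT U = NOT true = false
m13 = m8 NOR m10 = true NOR false = false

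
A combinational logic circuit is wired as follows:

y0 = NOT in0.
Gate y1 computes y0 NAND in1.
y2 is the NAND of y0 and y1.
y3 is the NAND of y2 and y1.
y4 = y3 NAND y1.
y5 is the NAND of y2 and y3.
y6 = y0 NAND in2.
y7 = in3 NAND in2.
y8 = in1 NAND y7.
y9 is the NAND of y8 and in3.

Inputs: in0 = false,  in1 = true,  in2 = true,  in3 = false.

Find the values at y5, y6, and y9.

y0 = NOT in0 = NOT false = true
y1 = y0 NAND in1 = true NAND true = false
y2 = y0 NAND y1 = true NAND false = true
y3 = y2 NAND y1 = true NAND false = true
y5 = y2 NAND y3 = true NAND true = false
y6 = y0 NAND in2 = true NAND true = false
y7 = in3 NAND in2 = false NAND true = true
y8 = in1 NAND y7 = true NAND true = false
y9 = y8 NAND in3 = false NAND false = true

y5 = false  y6 = false  y9 = true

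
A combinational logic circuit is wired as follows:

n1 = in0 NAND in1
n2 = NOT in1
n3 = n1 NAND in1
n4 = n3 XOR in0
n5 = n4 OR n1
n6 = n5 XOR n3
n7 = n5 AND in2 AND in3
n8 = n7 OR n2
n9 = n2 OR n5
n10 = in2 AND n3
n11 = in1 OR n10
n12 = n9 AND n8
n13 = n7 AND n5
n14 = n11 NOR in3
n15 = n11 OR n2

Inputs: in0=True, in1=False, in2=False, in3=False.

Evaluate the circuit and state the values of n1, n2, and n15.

n1 = True, n2 = True, n15 = True

n1 = in0 NAND in1 = True NAND False = True
n2 = NOT in1 = NOT False = True
n3 = n1 NAND in1 = True NAND False = True
n10 = in2 AND n3 = False AND True = False
n11 = in1 OR n10 = False OR False = False
n15 = n11 OR n2 = False OR True = True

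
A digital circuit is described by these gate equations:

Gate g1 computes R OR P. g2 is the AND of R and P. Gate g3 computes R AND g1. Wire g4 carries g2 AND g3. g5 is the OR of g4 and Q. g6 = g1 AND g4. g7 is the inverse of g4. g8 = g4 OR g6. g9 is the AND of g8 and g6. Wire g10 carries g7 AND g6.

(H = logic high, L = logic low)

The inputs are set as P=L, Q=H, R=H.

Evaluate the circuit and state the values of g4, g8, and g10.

g1 = R OR P = H OR L = H
g2 = R AND P = H AND L = L
g3 = R AND g1 = H AND H = H
g4 = g2 AND g3 = L AND H = L
g6 = g1 AND g4 = H AND L = L
g7 = NOT g4 = NOT L = H
g8 = g4 OR g6 = L OR L = L
g10 = g7 AND g6 = H AND L = L

g4 = L, g8 = L, g10 = L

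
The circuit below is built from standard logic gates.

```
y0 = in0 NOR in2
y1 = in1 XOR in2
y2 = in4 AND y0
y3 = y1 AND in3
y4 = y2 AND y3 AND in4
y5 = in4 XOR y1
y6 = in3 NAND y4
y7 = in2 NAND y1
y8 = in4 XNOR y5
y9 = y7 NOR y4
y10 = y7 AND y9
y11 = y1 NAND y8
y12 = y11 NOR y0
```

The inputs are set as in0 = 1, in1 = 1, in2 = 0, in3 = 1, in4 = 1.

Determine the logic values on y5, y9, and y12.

y5 = 0  y9 = 0  y12 = 0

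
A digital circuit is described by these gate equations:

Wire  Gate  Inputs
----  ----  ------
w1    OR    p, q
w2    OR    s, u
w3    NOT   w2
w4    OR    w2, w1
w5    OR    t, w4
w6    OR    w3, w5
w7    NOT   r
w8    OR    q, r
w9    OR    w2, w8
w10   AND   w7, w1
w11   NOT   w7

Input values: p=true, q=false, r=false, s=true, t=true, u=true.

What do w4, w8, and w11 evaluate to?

w1 = p OR q = true OR false = true
w2 = s OR u = true OR true = true
w4 = w2 OR w1 = true OR true = true
w7 = NOT r = NOT false = true
w8 = q OR r = false OR false = false
w11 = NOT w7 = NOT true = false

w4 = true; w8 = false; w11 = false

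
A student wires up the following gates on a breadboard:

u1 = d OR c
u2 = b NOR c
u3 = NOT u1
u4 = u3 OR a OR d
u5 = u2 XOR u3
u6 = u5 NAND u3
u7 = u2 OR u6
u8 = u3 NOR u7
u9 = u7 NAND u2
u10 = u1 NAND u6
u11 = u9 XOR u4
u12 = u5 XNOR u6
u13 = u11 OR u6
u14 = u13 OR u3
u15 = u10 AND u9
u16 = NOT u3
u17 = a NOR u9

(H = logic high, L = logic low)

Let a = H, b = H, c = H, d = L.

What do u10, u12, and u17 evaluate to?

u10 = L; u12 = L; u17 = L

u1 = d OR c = L OR H = H
u2 = b NOR c = H NOR H = L
u3 = NOT u1 = NOT H = L
u5 = u2 XOR u3 = L XOR L = L
u6 = u5 NAND u3 = L NAND L = H
u7 = u2 OR u6 = L OR H = H
u9 = u7 NAND u2 = H NAND L = H
u10 = u1 NAND u6 = H NAND H = L
u12 = u5 XNOR u6 = L XNOR H = L
u17 = a NOR u9 = H NOR H = L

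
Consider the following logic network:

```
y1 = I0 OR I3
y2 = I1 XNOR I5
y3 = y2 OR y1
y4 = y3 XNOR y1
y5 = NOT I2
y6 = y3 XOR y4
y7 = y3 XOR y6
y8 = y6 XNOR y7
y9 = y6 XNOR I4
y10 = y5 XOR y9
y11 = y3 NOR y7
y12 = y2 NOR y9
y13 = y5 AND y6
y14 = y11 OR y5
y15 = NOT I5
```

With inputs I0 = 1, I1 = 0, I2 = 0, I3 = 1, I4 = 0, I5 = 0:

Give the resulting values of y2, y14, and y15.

y2 = 1, y14 = 1, y15 = 1

y1 = I0 OR I3 = 1 OR 1 = 1
y2 = I1 XNOR I5 = 0 XNOR 0 = 1
y3 = y2 OR y1 = 1 OR 1 = 1
y4 = y3 XNOR y1 = 1 XNOR 1 = 1
y5 = NOT I2 = NOT 0 = 1
y6 = y3 XOR y4 = 1 XOR 1 = 0
y7 = y3 XOR y6 = 1 XOR 0 = 1
y11 = y3 NOR y7 = 1 NOR 1 = 0
y14 = y11 OR y5 = 0 OR 1 = 1
y15 = NOT I5 = NOT 0 = 1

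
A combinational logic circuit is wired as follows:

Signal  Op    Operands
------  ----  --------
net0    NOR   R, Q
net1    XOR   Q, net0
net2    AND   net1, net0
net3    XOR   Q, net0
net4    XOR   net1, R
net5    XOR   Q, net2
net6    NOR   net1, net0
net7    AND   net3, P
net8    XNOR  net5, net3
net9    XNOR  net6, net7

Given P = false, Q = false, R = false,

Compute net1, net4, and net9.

net1 = true, net4 = true, net9 = true

net0 = R NOR Q = false NOR false = true
net1 = Q XOR net0 = false XOR true = true
net3 = Q XOR net0 = false XOR true = true
net4 = net1 XOR R = true XOR false = true
net6 = net1 NOR net0 = true NOR true = false
net7 = net3 AND P = true AND false = false
net9 = net6 XNOR net7 = false XNOR false = true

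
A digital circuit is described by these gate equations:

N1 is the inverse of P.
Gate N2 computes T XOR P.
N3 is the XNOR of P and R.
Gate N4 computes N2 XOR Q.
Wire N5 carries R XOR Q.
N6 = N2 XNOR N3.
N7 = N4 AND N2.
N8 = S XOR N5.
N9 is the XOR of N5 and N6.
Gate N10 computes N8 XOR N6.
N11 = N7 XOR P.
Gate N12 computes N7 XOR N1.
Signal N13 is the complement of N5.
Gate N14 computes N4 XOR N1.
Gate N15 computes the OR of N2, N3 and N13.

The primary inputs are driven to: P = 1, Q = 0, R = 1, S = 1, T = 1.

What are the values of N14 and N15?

N1 = NOT P = NOT 1 = 0
N2 = T XOR P = 1 XOR 1 = 0
N3 = P XNOR R = 1 XNOR 1 = 1
N4 = N2 XOR Q = 0 XOR 0 = 0
N5 = R XOR Q = 1 XOR 0 = 1
N13 = NOT N5 = NOT 1 = 0
N14 = N4 XOR N1 = 0 XOR 0 = 0
N15 = N2 OR N3 OR N13 = 0 OR 1 OR 0 = 1

N14 = 0  N15 = 1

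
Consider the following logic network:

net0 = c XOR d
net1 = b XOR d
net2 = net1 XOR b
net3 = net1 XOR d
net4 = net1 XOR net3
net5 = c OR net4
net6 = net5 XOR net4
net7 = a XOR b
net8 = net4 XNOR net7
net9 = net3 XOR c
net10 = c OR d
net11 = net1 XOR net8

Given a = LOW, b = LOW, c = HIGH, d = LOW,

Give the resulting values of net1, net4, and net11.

net1 = b XOR d = LOW XOR LOW = LOW
net3 = net1 XOR d = LOW XOR LOW = LOW
net4 = net1 XOR net3 = LOW XOR LOW = LOW
net7 = a XOR b = LOW XOR LOW = LOW
net8 = net4 XNOR net7 = LOW XNOR LOW = HIGH
net11 = net1 XOR net8 = LOW XOR HIGH = HIGH

net1 = LOW  net4 = LOW  net11 = HIGH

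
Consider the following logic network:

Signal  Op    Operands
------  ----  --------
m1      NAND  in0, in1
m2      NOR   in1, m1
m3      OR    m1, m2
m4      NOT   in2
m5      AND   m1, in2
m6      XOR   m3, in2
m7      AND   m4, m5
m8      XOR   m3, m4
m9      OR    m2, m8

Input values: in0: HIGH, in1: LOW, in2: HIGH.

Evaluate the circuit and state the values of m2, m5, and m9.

m1 = in0 NAND in1 = HIGH NAND LOW = HIGH
m2 = in1 NOR m1 = LOW NOR HIGH = LOW
m3 = m1 OR m2 = HIGH OR LOW = HIGH
m4 = NOT in2 = NOT HIGH = LOW
m5 = m1 AND in2 = HIGH AND HIGH = HIGH
m8 = m3 XOR m4 = HIGH XOR LOW = HIGH
m9 = m2 OR m8 = LOW OR HIGH = HIGH

m2 = LOW, m5 = HIGH, m9 = HIGH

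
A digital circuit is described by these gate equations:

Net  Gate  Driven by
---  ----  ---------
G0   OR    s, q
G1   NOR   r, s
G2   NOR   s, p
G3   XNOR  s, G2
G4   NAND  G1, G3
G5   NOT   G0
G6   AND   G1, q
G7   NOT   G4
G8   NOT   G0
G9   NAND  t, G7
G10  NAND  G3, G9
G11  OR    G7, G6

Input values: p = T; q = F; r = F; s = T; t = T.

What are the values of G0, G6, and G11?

G0 = s OR q = T OR F = T
G1 = r NOR s = F NOR T = F
G2 = s NOR p = T NOR T = F
G3 = s XNOR G2 = T XNOR F = F
G4 = G1 NAND G3 = F NAND F = T
G6 = G1 AND q = F AND F = F
G7 = NOT G4 = NOT T = F
G11 = G7 OR G6 = F OR F = F

G0 = T, G6 = F, G11 = F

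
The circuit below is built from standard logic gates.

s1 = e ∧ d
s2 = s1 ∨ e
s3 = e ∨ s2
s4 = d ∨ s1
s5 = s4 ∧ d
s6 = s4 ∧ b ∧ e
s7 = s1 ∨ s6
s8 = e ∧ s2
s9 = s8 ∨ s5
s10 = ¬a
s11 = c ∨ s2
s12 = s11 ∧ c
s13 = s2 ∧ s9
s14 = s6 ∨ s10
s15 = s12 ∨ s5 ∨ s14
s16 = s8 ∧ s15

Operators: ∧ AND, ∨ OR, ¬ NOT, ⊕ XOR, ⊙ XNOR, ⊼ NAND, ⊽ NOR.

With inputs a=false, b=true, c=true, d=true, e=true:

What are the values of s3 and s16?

s1 = e AND d = true AND true = true
s2 = s1 OR e = true OR true = true
s3 = e OR s2 = true OR true = true
s4 = d OR s1 = true OR true = true
s5 = s4 AND d = true AND true = true
s6 = s4 AND b AND e = true AND true AND true = true
s8 = e AND s2 = true AND true = true
s10 = NOT a = NOT false = true
s11 = c OR s2 = true OR true = true
s12 = s11 AND c = true AND true = true
s14 = s6 OR s10 = true OR true = true
s15 = s12 OR s5 OR s14 = true OR true OR true = true
s16 = s8 AND s15 = true AND true = true

s3 = true; s16 = true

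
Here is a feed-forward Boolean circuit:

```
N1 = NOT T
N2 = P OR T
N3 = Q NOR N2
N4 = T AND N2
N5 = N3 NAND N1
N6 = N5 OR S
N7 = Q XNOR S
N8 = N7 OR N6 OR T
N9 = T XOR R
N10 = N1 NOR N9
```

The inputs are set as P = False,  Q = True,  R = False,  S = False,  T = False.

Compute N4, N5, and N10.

N1 = NOT T = NOT False = True
N2 = P OR T = False OR False = False
N3 = Q NOR N2 = True NOR False = False
N4 = T AND N2 = False AND False = False
N5 = N3 NAND N1 = False NAND True = True
N9 = T XOR R = False XOR False = False
N10 = N1 NOR N9 = True NOR False = False

N4 = False  N5 = True  N10 = False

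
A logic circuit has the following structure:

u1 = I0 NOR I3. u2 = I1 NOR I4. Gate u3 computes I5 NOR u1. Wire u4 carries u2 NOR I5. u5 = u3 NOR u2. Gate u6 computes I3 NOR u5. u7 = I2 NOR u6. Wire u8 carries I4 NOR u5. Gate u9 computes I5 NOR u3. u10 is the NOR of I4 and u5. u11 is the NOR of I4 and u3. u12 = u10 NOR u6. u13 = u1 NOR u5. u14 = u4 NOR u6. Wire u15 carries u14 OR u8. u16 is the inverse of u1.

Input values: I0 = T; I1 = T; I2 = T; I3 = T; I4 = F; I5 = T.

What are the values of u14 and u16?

u1 = I0 NOR I3 = T NOR T = F
u2 = I1 NOR I4 = T NOR F = F
u3 = I5 NOR u1 = T NOR F = F
u4 = u2 NOR I5 = F NOR T = F
u5 = u3 NOR u2 = F NOR F = T
u6 = I3 NOR u5 = T NOR T = F
u14 = u4 NOR u6 = F NOR F = T
u16 = NOT u1 = NOT F = T

u14 = T, u16 = T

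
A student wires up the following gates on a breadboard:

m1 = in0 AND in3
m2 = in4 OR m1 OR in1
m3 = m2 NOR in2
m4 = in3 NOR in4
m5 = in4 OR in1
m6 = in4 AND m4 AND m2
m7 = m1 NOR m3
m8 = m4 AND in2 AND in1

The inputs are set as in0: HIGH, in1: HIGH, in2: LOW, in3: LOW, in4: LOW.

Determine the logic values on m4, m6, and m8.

m4 = HIGH, m6 = LOW, m8 = LOW

m1 = in0 AND in3 = HIGH AND LOW = LOW
m2 = in4 OR m1 OR in1 = LOW OR LOW OR HIGH = HIGH
m4 = in3 NOR in4 = LOW NOR LOW = HIGH
m6 = in4 AND m4 AND m2 = LOW AND HIGH AND HIGH = LOW
m8 = m4 AND in2 AND in1 = HIGH AND LOW AND HIGH = LOW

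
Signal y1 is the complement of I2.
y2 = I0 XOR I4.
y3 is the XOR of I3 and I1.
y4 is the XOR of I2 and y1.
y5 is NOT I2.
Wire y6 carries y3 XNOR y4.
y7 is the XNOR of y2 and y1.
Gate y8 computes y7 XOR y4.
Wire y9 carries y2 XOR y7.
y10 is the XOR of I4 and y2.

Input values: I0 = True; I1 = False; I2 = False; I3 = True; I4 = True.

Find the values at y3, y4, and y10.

y3 = True, y4 = True, y10 = True

y1 = NOT I2 = NOT False = True
y2 = I0 XOR I4 = True XOR True = False
y3 = I3 XOR I1 = True XOR False = True
y4 = I2 XOR y1 = False XOR True = True
y10 = I4 XOR y2 = True XOR False = True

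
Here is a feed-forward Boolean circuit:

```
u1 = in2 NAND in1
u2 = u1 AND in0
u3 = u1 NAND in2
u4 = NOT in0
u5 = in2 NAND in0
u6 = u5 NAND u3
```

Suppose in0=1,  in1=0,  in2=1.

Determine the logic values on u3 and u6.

u1 = in2 NAND in1 = 1 NAND 0 = 1
u3 = u1 NAND in2 = 1 NAND 1 = 0
u5 = in2 NAND in0 = 1 NAND 1 = 0
u6 = u5 NAND u3 = 0 NAND 0 = 1

u3 = 0, u6 = 1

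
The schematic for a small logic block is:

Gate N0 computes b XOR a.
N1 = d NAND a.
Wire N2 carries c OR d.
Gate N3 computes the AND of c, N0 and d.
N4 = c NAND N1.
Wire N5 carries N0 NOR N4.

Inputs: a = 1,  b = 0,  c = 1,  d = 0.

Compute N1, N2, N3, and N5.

N0 = b XOR a = 0 XOR 1 = 1
N1 = d NAND a = 0 NAND 1 = 1
N2 = c OR d = 1 OR 0 = 1
N3 = c AND N0 AND d = 1 AND 1 AND 0 = 0
N4 = c NAND N1 = 1 NAND 1 = 0
N5 = N0 NOR N4 = 1 NOR 0 = 0

N1 = 1; N2 = 1; N3 = 0; N5 = 0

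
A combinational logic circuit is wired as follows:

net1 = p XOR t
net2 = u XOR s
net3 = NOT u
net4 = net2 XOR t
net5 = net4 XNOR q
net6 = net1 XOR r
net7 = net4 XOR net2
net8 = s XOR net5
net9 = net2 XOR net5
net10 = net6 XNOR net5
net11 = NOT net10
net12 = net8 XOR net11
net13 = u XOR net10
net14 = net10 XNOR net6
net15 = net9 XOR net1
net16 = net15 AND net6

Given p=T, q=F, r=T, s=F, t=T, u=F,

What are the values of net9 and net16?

net9 = F, net16 = F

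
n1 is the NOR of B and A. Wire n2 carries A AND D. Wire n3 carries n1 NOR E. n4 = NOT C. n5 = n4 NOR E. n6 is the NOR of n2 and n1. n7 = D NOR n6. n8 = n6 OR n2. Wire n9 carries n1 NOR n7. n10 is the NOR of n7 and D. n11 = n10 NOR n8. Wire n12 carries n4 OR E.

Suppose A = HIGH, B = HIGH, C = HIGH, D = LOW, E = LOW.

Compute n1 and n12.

n1 = LOW; n12 = LOW

n1 = B NOR A = HIGH NOR HIGH = LOW
n4 = NOT C = NOT HIGH = LOW
n12 = n4 OR E = LOW OR LOW = LOW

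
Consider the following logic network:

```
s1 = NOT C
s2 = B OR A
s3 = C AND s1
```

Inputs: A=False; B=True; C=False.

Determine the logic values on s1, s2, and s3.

s1 = True, s2 = True, s3 = False

s1 = NOT C = NOT False = True
s2 = B OR A = True OR False = True
s3 = C AND s1 = False AND True = False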